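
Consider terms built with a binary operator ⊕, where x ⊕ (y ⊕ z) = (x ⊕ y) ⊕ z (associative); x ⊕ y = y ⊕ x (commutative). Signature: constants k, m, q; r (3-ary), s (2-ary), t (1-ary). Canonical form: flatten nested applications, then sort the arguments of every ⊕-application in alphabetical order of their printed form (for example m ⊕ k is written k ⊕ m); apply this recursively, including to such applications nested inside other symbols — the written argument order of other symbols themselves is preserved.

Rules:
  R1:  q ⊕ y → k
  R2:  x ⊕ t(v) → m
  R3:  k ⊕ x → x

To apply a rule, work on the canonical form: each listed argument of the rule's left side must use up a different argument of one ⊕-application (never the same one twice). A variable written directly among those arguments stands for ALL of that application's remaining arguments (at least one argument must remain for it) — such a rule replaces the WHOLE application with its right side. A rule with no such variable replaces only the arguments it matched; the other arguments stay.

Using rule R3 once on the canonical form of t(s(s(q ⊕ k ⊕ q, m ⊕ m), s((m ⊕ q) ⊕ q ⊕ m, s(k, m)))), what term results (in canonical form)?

Answer: t(s(s(q ⊕ q, m ⊕ m), s(m ⊕ m ⊕ q ⊕ q, s(k, m))))

Derivation:
Canonical form:  t(s(s(k ⊕ q ⊕ q, m ⊕ m), s(m ⊕ m ⊕ q ⊕ q, s(k, m))))
Apply R3:  consuming k;  x := q ⊕ q
The extension variable absorbs all remaining arguments, so the whole application is rewritten.
Result:  t(s(s(q ⊕ q, m ⊕ m), s(m ⊕ m ⊕ q ⊕ q, s(k, m))))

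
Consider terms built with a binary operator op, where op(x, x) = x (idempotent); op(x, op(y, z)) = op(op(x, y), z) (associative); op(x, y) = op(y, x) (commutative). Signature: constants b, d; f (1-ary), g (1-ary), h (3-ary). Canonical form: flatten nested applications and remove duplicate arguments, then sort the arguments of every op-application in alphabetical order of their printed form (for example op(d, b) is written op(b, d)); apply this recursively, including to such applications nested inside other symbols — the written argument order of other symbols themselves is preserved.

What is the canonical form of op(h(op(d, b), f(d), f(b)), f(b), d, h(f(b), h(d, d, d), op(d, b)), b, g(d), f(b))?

Answer: op(b, d, f(b), g(d), h(f(b), h(d, d, d), op(b, d)), h(op(b, d), f(d), f(b)))

Derivation:
Simplify inside:  h(op(d, b), f(d), f(b))  →  h(op(b, d), f(d), f(b))
Simplify inside:  h(f(b), h(d, d, d), op(d, b))  →  h(f(b), h(d, d, d), op(b, d))
Deduplicate:  drop duplicate f(b)
Sort:  op(b, d, f(b), g(d), h(f(b), h(d, d, d), op(b, d)), h(op(b, d), f(d), f(b)))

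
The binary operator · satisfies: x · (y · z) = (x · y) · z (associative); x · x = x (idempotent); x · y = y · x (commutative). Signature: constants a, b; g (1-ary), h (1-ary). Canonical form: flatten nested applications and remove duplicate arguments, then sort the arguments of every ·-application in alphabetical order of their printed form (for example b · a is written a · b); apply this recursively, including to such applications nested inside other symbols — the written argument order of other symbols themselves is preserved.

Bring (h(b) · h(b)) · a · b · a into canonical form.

Flatten:  h(b) · h(b) · a · b · a
Idempotence:  drop duplicate h(b), a
Sort:  a · b · h(b)

Answer: a · b · h(b)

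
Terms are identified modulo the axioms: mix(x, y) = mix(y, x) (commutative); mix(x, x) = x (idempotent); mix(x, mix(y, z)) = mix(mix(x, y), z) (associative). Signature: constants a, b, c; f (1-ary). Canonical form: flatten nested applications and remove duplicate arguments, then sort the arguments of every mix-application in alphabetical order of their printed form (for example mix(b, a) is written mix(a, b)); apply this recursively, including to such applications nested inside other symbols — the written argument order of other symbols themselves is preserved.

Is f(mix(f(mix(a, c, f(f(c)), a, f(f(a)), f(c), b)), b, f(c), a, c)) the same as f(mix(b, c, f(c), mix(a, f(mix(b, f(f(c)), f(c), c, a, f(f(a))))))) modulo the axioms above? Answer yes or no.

Left:  f(mix(f(mix(a, c, f(f(c)), a, f(f(a)), f(c), b)), b, f(c), a, c))
  Work inside:  mix(f(mix(a, c, f(f(c)), a, f(f(a)), f(c), b)), b, f(c), a, c)
  Inside:  f(mix(a, c, f(f(c)), a, f(f(a)), f(c), b))  →  f(mix(a, b, c, f(c), f(f(a)), f(f(c))))
  Sort arguments:  mix(a, b, c, f(c), f(mix(a, b, c, f(c), f(f(a)), f(f(c)))))
  Put back:  f(mix(a, b, c, f(c), f(mix(a, b, c, f(c), f(f(a)), f(f(c))))))
Right:  f(mix(b, c, f(c), mix(a, f(mix(b, f(f(c)), f(c), c, a, f(f(a)))))))
  Descend into:  mix(b, c, f(c), mix(a, f(mix(b, f(f(c)), f(c), c, a, f(f(a))))))
  Flatten:  mix(b, c, f(c), a, f(mix(b, f(f(c)), f(c), c, a, f(f(a)))))
  Canonicalize subterm:  f(mix(b, f(f(c)), f(c), c, a, f(f(a))))  →  f(mix(a, b, c, f(c), f(f(a)), f(f(c))))
  Sort:  mix(a, b, c, f(c), f(mix(a, b, c, f(c), f(f(a)), f(f(c)))))
  Reassemble:  f(mix(a, b, c, f(c), f(mix(a, b, c, f(c), f(f(a)), f(f(c))))))

Answer: yes — both canonical forms are f(mix(a, b, c, f(c), f(mix(a, b, c, f(c), f(f(a)), f(f(c))))))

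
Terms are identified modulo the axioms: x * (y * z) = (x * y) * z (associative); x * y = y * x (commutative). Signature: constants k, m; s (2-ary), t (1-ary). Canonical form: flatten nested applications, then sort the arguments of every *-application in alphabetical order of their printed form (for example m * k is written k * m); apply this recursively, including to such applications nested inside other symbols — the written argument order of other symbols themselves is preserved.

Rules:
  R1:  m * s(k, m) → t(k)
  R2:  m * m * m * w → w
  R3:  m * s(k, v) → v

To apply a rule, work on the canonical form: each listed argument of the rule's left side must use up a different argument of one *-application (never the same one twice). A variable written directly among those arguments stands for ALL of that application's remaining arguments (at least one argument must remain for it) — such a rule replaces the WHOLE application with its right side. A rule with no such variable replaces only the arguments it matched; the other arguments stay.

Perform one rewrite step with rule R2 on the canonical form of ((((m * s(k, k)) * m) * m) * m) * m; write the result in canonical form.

Answer: m * m * s(k, k)

Derivation:
Canonical form:  m * m * m * m * m * s(k, k)
Match R2:  consume m, m, m;  w := m * m * s(k, k)
Every leftover argument binds to the variable; the entire application is replaced.
Giving:  m * m * s(k, k)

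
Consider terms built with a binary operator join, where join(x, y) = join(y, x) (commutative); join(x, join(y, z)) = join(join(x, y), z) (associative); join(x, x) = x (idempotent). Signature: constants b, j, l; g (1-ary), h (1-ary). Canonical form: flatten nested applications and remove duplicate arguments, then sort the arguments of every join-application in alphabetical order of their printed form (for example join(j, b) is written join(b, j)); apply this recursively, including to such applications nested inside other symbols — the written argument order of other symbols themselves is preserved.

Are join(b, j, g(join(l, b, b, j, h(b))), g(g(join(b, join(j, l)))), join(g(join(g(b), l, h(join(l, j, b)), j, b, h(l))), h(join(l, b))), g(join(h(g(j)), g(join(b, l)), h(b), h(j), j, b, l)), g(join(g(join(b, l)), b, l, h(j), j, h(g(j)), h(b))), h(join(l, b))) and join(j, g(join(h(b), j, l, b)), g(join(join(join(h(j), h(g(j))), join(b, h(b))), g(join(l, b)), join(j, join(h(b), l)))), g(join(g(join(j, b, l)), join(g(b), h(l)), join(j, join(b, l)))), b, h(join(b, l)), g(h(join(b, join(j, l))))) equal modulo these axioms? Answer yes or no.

Left:  join(b, j, g(join(l, b, b, j, h(b))), g(g(join(b, join(j, l)))), join(g(join(g(b), l, h(join(l, j, b)), j, b, h(l))), h(join(l, b))), g(join(h(g(j)), g(join(b, l)), h(b), h(j), j, b, l)), g(join(g(join(b, l)), b, l, h(j), j, h(g(j)), h(b))), h(join(l, b)))
  Un-nest:  join(b, j, g(join(l, b, b, j, h(b))), g(g(join(b, join(j, l)))), g(join(g(b), l, h(join(l, j, b)), j, b, h(l))), h(join(l, b)), g(join(h(g(j)), g(join(b, l)), h(b), h(j), j, b, l)), g(join(g(join(b, l)), b, l, h(j), j, h(g(j)), h(b))), h(join(l, b)))
  Inside:  g(join(l, b, b, j, h(b)))  →  g(join(b, h(b), j, l))
  Simplify inside:  g(g(join(b, join(j, l))))  →  g(g(join(b, j, l)))
  Simplify inside:  g(join(g(b), l, h(join(l, j, b)), j, b, h(l)))  →  g(join(b, g(b), h(join(b, j, l)), h(l), j, l))
  Deduplicate:  drop duplicate g(join(b, g(join(b, l)), h(b), h(g(j)), h(j), j, l)), h(join(b, l))
  Sort arguments:  join(b, g(g(join(b, j, l))), g(join(b, g(b), h(join(b, j, l)), h(l), j, l)), g(join(b, g(join(b, l)), h(b), h(g(j)), h(j), j, l)), g(join(b, h(b), j, l)), h(join(b, l)), j)
Right:  join(j, g(join(h(b), j, l, b)), g(join(join(join(h(j), h(g(j))), join(b, h(b))), g(join(l, b)), join(j, join(h(b), l)))), g(join(g(join(j, b, l)), join(g(b), h(l)), join(j, join(b, l)))), b, h(join(b, l)), g(h(join(b, join(j, l)))))
  Simplify inside:  g(join(h(b), j, l, b))  →  g(join(b, h(b), j, l))
  Simplify inside:  g(join(join(join(h(j), h(g(j))), join(b, h(b))), g(join(l, b)), join(j, join(h(b), l))))  →  g(join(b, g(join(b, l)), h(b), h(g(j)), h(j), j, l))
  Simplify inside:  g(join(g(join(j, b, l)), join(g(b), h(l)), join(j, join(b, l))))  →  g(join(b, g(b), g(join(b, j, l)), h(l), j, l))
  Sort:  join(b, g(h(join(b, j, l))), g(join(b, g(b), g(join(b, j, l)), h(l), j, l)), g(join(b, g(join(b, l)), h(b), h(g(j)), h(j), j, l)), g(join(b, h(b), j, l)), h(join(b, l)), j)

Answer: no — join(b, g(g(join(b, j, l))), g(join(b, g(b), h(join(b, j, l)), h(l), j, l)), g(join(b, g(join(b, l)), h(b), h(g(j)), h(j), j, l)), g(join(b, h(b), j, l)), h(join(b, l)), j) vs join(b, g(h(join(b, j, l))), g(join(b, g(b), g(join(b, j, l)), h(l), j, l)), g(join(b, g(join(b, l)), h(b), h(g(j)), h(j), j, l)), g(join(b, h(b), j, l)), h(join(b, l)), j)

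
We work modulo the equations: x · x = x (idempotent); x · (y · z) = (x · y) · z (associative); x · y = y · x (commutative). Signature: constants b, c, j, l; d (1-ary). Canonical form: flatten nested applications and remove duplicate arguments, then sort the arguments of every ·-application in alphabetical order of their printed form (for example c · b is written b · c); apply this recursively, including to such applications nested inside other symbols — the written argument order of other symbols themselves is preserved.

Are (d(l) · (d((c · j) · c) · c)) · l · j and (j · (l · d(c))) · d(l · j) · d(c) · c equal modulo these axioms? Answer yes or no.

Answer: no — c · d(c · j) · d(l) · j · l vs c · d(c) · d(j · l) · j · l

Derivation:
Left:  (d(l) · (d((c · j) · c) · c)) · l · j
  Flatten:  d(l) · d((c · j) · c) · c · l · j
  Canonicalize subterm:  d((c · j) · c)  →  d(c · j)
  Sort:  c · d(c · j) · d(l) · j · l
Right:  (j · (l · d(c))) · d(l · j) · d(c) · c
  Merge nested applications:  j · l · d(c) · d(l · j) · d(c) · c
  Simplify inside:  d(l · j)  →  d(j · l)
  Deduplicate:  drop duplicate d(c)
  Order the arguments:  c · d(c) · d(j · l) · j · l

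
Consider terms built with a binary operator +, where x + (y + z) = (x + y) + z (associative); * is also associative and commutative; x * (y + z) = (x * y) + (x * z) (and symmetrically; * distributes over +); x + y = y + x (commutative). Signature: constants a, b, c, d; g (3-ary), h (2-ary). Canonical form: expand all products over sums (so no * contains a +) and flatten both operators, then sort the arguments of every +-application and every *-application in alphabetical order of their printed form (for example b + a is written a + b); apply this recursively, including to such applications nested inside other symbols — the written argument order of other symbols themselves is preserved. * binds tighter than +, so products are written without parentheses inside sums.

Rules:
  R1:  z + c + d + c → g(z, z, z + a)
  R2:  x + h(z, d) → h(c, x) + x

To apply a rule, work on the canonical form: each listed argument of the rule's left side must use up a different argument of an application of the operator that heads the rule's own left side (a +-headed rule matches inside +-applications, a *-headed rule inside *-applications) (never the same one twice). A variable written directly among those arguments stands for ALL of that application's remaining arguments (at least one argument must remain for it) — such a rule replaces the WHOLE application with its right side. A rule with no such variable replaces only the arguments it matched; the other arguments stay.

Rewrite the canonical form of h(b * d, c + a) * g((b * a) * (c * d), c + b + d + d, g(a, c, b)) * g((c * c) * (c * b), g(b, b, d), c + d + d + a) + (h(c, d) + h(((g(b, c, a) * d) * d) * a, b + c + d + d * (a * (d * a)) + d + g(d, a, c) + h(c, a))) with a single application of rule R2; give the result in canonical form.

Canonical form:  g(a * b * c * d, b + c + d + d, g(a, c, b)) * g(b * c * c * c, g(b, b, d), a + c + d + d) * h(b * d, a + c) + h(a * d * d * g(b, c, a), a * a * d * d + b + c + d + d + g(d, a, c) + h(c, a)) + h(c, d)
R2 matches:  uses h(c, d);  x := g(a * b * c * d, b + c + d + d, g(a, c, b)) * g(b * c * c * c, g(b, b, d), a + c + d + d) * h(b * d, a + c) + h(a * d * d * g(b, c, a), a * a * d * d + b + c + d + d + g(d, a, c) + h(c, a)), z := c
The extension variable absorbs all remaining arguments, so the whole application is rewritten.
New term:  g(a * b * c * d, b + c + d + d, g(a, c, b)) * g(b * c * c * c, g(b, b, d), a + c + d + d) * h(b * d, a + c) + h(a * d * d * g(b, c, a), a * a * d * d + b + c + d + d + g(d, a, c) + h(c, a)) + h(c, g(a * b * c * d, b + c + d + d, g(a, c, b)) * g(b * c * c * c, g(b, b, d), a + c + d + d) * h(b * d, a + c) + h(a * d * d * g(b, c, a), a * a * d * d + b + c + d + d + g(d, a, c) + h(c, a)))

Answer: g(a * b * c * d, b + c + d + d, g(a, c, b)) * g(b * c * c * c, g(b, b, d), a + c + d + d) * h(b * d, a + c) + h(a * d * d * g(b, c, a), a * a * d * d + b + c + d + d + g(d, a, c) + h(c, a)) + h(c, g(a * b * c * d, b + c + d + d, g(a, c, b)) * g(b * c * c * c, g(b, b, d), a + c + d + d) * h(b * d, a + c) + h(a * d * d * g(b, c, a), a * a * d * d + b + c + d + d + g(d, a, c) + h(c, a)))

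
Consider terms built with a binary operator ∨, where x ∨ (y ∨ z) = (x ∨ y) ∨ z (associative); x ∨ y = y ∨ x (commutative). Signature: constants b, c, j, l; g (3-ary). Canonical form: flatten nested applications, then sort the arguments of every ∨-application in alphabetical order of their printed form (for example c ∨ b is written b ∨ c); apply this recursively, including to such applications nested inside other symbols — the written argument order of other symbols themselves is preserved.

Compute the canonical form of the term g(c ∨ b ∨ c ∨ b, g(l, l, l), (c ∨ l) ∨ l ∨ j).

Focus inside:  (c ∨ l) ∨ l ∨ j
Merge nested applications:  c ∨ l ∨ l ∨ j
Sort:  c ∨ j ∨ l ∨ l
Put back:  g(b ∨ b ∨ c ∨ c, g(l, l, l), c ∨ j ∨ l ∨ l)

Answer: g(b ∨ b ∨ c ∨ c, g(l, l, l), c ∨ j ∨ l ∨ l)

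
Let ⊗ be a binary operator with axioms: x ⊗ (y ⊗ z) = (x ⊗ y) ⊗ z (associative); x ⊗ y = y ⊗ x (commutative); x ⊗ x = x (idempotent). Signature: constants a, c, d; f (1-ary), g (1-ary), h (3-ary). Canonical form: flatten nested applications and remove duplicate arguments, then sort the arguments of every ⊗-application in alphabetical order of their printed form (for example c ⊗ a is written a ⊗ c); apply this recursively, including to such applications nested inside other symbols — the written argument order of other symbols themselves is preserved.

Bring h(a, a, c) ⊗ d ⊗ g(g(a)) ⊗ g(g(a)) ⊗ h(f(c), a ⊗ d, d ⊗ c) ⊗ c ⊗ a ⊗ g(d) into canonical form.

Answer: a ⊗ c ⊗ d ⊗ g(d) ⊗ g(g(a)) ⊗ h(a, a, c) ⊗ h(f(c), a ⊗ d, c ⊗ d)

Derivation:
Canonicalize subterm:  h(f(c), a ⊗ d, d ⊗ c)  →  h(f(c), a ⊗ d, c ⊗ d)
Deduplicate:  drop duplicate g(g(a))
Sort:  a ⊗ c ⊗ d ⊗ g(d) ⊗ g(g(a)) ⊗ h(a, a, c) ⊗ h(f(c), a ⊗ d, c ⊗ d)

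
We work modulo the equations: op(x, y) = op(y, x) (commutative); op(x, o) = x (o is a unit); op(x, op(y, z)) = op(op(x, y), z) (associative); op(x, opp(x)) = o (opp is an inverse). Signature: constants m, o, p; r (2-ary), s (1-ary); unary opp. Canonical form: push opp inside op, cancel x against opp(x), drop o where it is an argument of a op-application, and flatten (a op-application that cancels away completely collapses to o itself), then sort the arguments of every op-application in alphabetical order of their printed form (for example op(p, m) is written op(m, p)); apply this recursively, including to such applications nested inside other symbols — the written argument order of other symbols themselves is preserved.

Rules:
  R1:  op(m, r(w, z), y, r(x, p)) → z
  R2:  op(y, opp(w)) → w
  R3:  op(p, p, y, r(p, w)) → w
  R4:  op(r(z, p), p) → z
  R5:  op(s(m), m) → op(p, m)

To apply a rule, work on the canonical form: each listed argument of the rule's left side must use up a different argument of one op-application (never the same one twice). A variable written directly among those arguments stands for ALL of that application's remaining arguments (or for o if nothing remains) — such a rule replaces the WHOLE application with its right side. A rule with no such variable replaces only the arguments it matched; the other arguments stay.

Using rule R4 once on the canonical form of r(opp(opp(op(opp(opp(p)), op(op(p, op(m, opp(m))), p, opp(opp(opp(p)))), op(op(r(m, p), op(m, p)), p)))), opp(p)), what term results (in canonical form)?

Answer: r(op(m, m, p, p, p), opp(p))

Derivation:
Canonical form:  r(op(m, p, p, p, p, r(m, p)), opp(p))
Match R4:  consume p, r(m, p);  z := m
Result:  r(op(m, m, p, p, p), opp(p))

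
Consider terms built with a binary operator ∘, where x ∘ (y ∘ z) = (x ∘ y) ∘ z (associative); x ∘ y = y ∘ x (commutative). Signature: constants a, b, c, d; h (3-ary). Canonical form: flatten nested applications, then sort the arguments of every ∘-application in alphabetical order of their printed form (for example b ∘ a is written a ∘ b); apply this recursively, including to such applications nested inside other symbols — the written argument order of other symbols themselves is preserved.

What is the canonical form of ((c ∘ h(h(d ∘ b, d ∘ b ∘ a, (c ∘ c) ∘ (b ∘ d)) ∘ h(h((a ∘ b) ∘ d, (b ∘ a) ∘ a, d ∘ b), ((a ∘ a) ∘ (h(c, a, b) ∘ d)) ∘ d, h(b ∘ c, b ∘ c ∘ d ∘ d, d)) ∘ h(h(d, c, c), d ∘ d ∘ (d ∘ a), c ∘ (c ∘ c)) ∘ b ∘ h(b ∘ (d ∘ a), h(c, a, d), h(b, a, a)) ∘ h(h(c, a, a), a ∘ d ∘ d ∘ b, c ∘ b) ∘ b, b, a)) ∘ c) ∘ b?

Answer: b ∘ c ∘ c ∘ h(b ∘ b ∘ h(a ∘ b ∘ d, h(c, a, d), h(b, a, a)) ∘ h(b ∘ d, a ∘ b ∘ d, b ∘ c ∘ c ∘ d) ∘ h(h(a ∘ b ∘ d, a ∘ a ∘ b, b ∘ d), a ∘ a ∘ d ∘ d ∘ h(c, a, b), h(b ∘ c, b ∘ c ∘ d ∘ d, d)) ∘ h(h(c, a, a), a ∘ b ∘ d ∘ d, b ∘ c) ∘ h(h(d, c, c), a ∘ d ∘ d ∘ d, c ∘ c ∘ c), b, a)

Derivation:
Flatten:  c ∘ h(h(d ∘ b, d ∘ b ∘ a, (c ∘ c) ∘ (b ∘ d)) ∘ h(h((a ∘ b) ∘ d, (b ∘ a) ∘ a, d ∘ b), ((a ∘ a) ∘ (h(c, a, b) ∘ d)) ∘ d, h(b ∘ c, b ∘ c ∘ d ∘ d, d)) ∘ h(h(d, c, c), d ∘ d ∘ (d ∘ a), c ∘ (c ∘ c)) ∘ b ∘ h(b ∘ (d ∘ a), h(c, a, d), h(b, a, a)) ∘ h(h(c, a, a), a ∘ d ∘ d ∘ b, c ∘ b) ∘ b, b, a) ∘ c ∘ b
Canonicalize subterm:  h(h(d ∘ b, d ∘ b ∘ a, (c ∘ c) ∘ (b ∘ d)) ∘ h(h((a ∘ b) ∘ d, (b ∘ a) ∘ a, d ∘ b), ((a ∘ a) ∘ (h(c, a, b) ∘ d)) ∘ d, h(b ∘ c, b ∘ c ∘ d ∘ d, d)) ∘ h(h(d, c, c), d ∘ d ∘ (d ∘ a), c ∘ (c ∘ c)) ∘ b ∘ h(b ∘ (d ∘ a), h(c, a, d), h(b, a, a)) ∘ h(h(c, a, a), a ∘ d ∘ d ∘ b, c ∘ b) ∘ b, b, a)  →  h(b ∘ b ∘ h(a ∘ b ∘ d, h(c, a, d), h(b, a, a)) ∘ h(b ∘ d, a ∘ b ∘ d, b ∘ c ∘ c ∘ d) ∘ h(h(a ∘ b ∘ d, a ∘ a ∘ b, b ∘ d), a ∘ a ∘ d ∘ d ∘ h(c, a, b), h(b ∘ c, b ∘ c ∘ d ∘ d, d)) ∘ h(h(c, a, a), a ∘ b ∘ d ∘ d, b ∘ c) ∘ h(h(d, c, c), a ∘ d ∘ d ∘ d, c ∘ c ∘ c), b, a)
Sort arguments:  b ∘ c ∘ c ∘ h(b ∘ b ∘ h(a ∘ b ∘ d, h(c, a, d), h(b, a, a)) ∘ h(b ∘ d, a ∘ b ∘ d, b ∘ c ∘ c ∘ d) ∘ h(h(a ∘ b ∘ d, a ∘ a ∘ b, b ∘ d), a ∘ a ∘ d ∘ d ∘ h(c, a, b), h(b ∘ c, b ∘ c ∘ d ∘ d, d)) ∘ h(h(c, a, a), a ∘ b ∘ d ∘ d, b ∘ c) ∘ h(h(d, c, c), a ∘ d ∘ d ∘ d, c ∘ c ∘ c), b, a)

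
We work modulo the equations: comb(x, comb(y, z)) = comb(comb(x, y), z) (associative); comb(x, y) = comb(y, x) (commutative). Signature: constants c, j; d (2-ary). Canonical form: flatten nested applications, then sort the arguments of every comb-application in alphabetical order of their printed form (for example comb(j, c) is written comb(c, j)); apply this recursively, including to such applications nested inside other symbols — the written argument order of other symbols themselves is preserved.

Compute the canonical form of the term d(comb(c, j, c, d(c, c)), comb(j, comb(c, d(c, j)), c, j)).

Descend into:  comb(j, comb(c, d(c, j)), c, j)
Flatten:  comb(j, c, d(c, j), c, j)
Sort arguments:  comb(c, c, d(c, j), j, j)
Put back:  d(comb(c, c, d(c, c), j), comb(c, c, d(c, j), j, j))

Answer: d(comb(c, c, d(c, c), j), comb(c, c, d(c, j), j, j))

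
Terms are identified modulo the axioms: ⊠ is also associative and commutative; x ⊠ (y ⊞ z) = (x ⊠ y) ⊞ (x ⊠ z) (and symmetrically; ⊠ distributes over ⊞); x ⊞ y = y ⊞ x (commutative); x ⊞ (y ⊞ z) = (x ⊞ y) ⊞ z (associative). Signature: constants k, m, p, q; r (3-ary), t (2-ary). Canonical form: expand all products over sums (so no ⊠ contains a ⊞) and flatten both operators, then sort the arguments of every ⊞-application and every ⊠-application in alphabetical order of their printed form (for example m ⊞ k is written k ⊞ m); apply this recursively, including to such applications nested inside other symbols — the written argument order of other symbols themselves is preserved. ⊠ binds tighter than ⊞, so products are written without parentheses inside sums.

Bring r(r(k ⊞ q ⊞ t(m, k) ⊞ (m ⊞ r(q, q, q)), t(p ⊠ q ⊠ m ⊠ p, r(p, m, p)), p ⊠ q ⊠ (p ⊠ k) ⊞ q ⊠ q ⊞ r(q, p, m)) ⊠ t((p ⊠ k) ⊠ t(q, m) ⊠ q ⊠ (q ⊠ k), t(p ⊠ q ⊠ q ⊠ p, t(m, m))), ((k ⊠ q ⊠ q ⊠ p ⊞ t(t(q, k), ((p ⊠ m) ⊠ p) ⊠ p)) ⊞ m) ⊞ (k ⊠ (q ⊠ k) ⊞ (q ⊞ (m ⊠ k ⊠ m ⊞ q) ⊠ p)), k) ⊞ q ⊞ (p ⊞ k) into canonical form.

Answer: k ⊞ p ⊞ q ⊞ r(r(k ⊞ m ⊞ q ⊞ r(q, q, q) ⊞ t(m, k), t(m ⊠ p ⊠ p ⊠ q, r(p, m, p)), k ⊠ p ⊠ p ⊠ q ⊞ q ⊠ q ⊞ r(q, p, m)) ⊠ t(k ⊠ k ⊠ p ⊠ q ⊠ q ⊠ t(q, m), t(p ⊠ p ⊠ q ⊠ q, t(m, m))), k ⊠ k ⊠ q ⊞ k ⊠ m ⊠ m ⊠ p ⊞ k ⊠ p ⊠ q ⊠ q ⊞ m ⊞ p ⊠ q ⊞ q ⊞ t(t(q, k), m ⊠ p ⊠ p ⊠ p), k)

Derivation:
Expand products over sums:  r(r(k ⊞ m ⊞ q ⊞ r(q, q, q) ⊞ t(m, k), t(m ⊠ p ⊠ p ⊠ q, r(p, m, p)), k ⊠ p ⊠ p ⊠ q ⊞ q ⊠ q ⊞ r(q, p, m)) ⊠ t(k ⊠ k ⊠ p ⊠ q ⊠ q ⊠ t(q, m), t(p ⊠ p ⊠ q ⊠ q, t(m, m))), k ⊠ k ⊠ q ⊞ k ⊠ m ⊠ m ⊠ p ⊞ k ⊠ p ⊠ q ⊠ q ⊞ m ⊞ p ⊠ q ⊞ q ⊞ t(t(q, k), m ⊠ p ⊠ p ⊠ p), k) ⊞ q ⊞ p ⊞ k
Sort:  k ⊞ p ⊞ q ⊞ r(r(k ⊞ m ⊞ q ⊞ r(q, q, q) ⊞ t(m, k), t(m ⊠ p ⊠ p ⊠ q, r(p, m, p)), k ⊠ p ⊠ p ⊠ q ⊞ q ⊠ q ⊞ r(q, p, m)) ⊠ t(k ⊠ k ⊠ p ⊠ q ⊠ q ⊠ t(q, m), t(p ⊠ p ⊠ q ⊠ q, t(m, m))), k ⊠ k ⊠ q ⊞ k ⊠ m ⊠ m ⊠ p ⊞ k ⊠ p ⊠ q ⊠ q ⊞ m ⊞ p ⊠ q ⊞ q ⊞ t(t(q, k), m ⊠ p ⊠ p ⊠ p), k)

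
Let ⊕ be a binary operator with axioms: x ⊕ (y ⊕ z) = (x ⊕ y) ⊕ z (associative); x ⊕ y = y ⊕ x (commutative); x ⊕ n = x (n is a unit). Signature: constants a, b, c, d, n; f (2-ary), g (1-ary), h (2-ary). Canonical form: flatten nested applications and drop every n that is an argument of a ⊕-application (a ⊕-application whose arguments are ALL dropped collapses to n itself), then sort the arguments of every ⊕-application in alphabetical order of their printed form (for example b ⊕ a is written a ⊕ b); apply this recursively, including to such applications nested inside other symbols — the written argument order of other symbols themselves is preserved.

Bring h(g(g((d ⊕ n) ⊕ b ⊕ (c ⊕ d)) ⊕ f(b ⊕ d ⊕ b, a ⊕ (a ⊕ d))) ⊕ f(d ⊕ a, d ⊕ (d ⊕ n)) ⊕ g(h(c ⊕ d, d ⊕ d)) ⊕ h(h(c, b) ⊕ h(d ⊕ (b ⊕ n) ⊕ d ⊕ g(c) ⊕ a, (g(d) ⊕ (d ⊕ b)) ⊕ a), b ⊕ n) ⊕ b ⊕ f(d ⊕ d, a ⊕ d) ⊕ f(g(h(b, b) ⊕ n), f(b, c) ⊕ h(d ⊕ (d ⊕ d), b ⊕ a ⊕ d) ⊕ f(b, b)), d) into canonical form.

Answer: h(b ⊕ f(a ⊕ d, d ⊕ d) ⊕ f(d ⊕ d, a ⊕ d) ⊕ f(g(h(b, b)), f(b, b) ⊕ f(b, c) ⊕ h(d ⊕ d ⊕ d, a ⊕ b ⊕ d)) ⊕ g(f(b ⊕ b ⊕ d, a ⊕ a ⊕ d) ⊕ g(b ⊕ c ⊕ d ⊕ d)) ⊕ g(h(c ⊕ d, d ⊕ d)) ⊕ h(h(a ⊕ b ⊕ d ⊕ d ⊕ g(c), a ⊕ b ⊕ d ⊕ g(d)) ⊕ h(c, b), b), d)

Derivation:
Focus inside:  g(g((d ⊕ n) ⊕ b ⊕ (c ⊕ d)) ⊕ f(b ⊕ d ⊕ b, a ⊕ (a ⊕ d))) ⊕ f(d ⊕ a, d ⊕ (d ⊕ n)) ⊕ g(h(c ⊕ d, d ⊕ d)) ⊕ h(h(c, b) ⊕ h(d ⊕ (b ⊕ n) ⊕ d ⊕ g(c) ⊕ a, (g(d) ⊕ (d ⊕ b)) ⊕ a), b ⊕ n) ⊕ b ⊕ f(d ⊕ d, a ⊕ d) ⊕ f(g(h(b, b) ⊕ n), f(b, c) ⊕ h(d ⊕ (d ⊕ d), b ⊕ a ⊕ d) ⊕ f(b, b))
Simplify inside:  g(g((d ⊕ n) ⊕ b ⊕ (c ⊕ d)) ⊕ f(b ⊕ d ⊕ b, a ⊕ (a ⊕ d)))  →  g(f(b ⊕ b ⊕ d, a ⊕ a ⊕ d) ⊕ g(b ⊕ c ⊕ d ⊕ d))
Inside:  f(d ⊕ a, d ⊕ (d ⊕ n))  →  f(a ⊕ d, d ⊕ d)
Simplify inside:  h(h(c, b) ⊕ h(d ⊕ (b ⊕ n) ⊕ d ⊕ g(c) ⊕ a, (g(d) ⊕ (d ⊕ b)) ⊕ a), b ⊕ n)  →  h(h(a ⊕ b ⊕ d ⊕ d ⊕ g(c), a ⊕ b ⊕ d ⊕ g(d)) ⊕ h(c, b), b)
Order the arguments:  b ⊕ f(a ⊕ d, d ⊕ d) ⊕ f(d ⊕ d, a ⊕ d) ⊕ f(g(h(b, b)), f(b, b) ⊕ f(b, c) ⊕ h(d ⊕ d ⊕ d, a ⊕ b ⊕ d)) ⊕ g(f(b ⊕ b ⊕ d, a ⊕ a ⊕ d) ⊕ g(b ⊕ c ⊕ d ⊕ d)) ⊕ g(h(c ⊕ d, d ⊕ d)) ⊕ h(h(a ⊕ b ⊕ d ⊕ d ⊕ g(c), a ⊕ b ⊕ d ⊕ g(d)) ⊕ h(c, b), b)
Rebuild:  h(b ⊕ f(a ⊕ d, d ⊕ d) ⊕ f(d ⊕ d, a ⊕ d) ⊕ f(g(h(b, b)), f(b, b) ⊕ f(b, c) ⊕ h(d ⊕ d ⊕ d, a ⊕ b ⊕ d)) ⊕ g(f(b ⊕ b ⊕ d, a ⊕ a ⊕ d) ⊕ g(b ⊕ c ⊕ d ⊕ d)) ⊕ g(h(c ⊕ d, d ⊕ d)) ⊕ h(h(a ⊕ b ⊕ d ⊕ d ⊕ g(c), a ⊕ b ⊕ d ⊕ g(d)) ⊕ h(c, b), b), d)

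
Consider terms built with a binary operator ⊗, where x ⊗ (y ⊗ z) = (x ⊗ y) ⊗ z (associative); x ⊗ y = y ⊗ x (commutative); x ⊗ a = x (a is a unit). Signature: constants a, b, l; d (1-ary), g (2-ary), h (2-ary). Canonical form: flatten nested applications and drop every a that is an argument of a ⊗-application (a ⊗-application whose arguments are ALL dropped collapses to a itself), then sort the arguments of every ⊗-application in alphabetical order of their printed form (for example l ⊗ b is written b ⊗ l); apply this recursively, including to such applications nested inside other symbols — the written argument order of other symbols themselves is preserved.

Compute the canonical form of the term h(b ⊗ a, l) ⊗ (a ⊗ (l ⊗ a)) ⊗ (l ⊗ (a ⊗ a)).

Answer: h(b, l) ⊗ l ⊗ l

Derivation:
Un-nest:  h(b ⊗ a, l) ⊗ a ⊗ l ⊗ a ⊗ l ⊗ a ⊗ a
Inside:  h(b ⊗ a, l)  →  h(b, l)
Units out:  drop a (×4)
Sort arguments:  h(b, l) ⊗ l ⊗ l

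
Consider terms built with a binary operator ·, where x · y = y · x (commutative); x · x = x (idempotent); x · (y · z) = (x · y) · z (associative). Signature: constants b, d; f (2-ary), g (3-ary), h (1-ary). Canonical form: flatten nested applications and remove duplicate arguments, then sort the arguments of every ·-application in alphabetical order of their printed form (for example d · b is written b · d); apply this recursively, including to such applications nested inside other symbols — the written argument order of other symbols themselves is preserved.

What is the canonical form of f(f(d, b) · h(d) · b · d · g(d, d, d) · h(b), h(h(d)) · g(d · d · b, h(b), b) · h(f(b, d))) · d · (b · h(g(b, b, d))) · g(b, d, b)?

Answer: b · d · f(b · d · f(d, b) · g(d, d, d) · h(b) · h(d), g(b · d, h(b), b) · h(f(b, d)) · h(h(d))) · g(b, d, b) · h(g(b, b, d))

Derivation:
Flatten:  f(f(d, b) · h(d) · b · d · g(d, d, d) · h(b), h(h(d)) · g(d · d · b, h(b), b) · h(f(b, d))) · d · b · h(g(b, b, d)) · g(b, d, b)
Inside:  f(f(d, b) · h(d) · b · d · g(d, d, d) · h(b), h(h(d)) · g(d · d · b, h(b), b) · h(f(b, d)))  →  f(b · d · f(d, b) · g(d, d, d) · h(b) · h(d), g(b · d, h(b), b) · h(f(b, d)) · h(h(d)))
Order the arguments:  b · d · f(b · d · f(d, b) · g(d, d, d) · h(b) · h(d), g(b · d, h(b), b) · h(f(b, d)) · h(h(d))) · g(b, d, b) · h(g(b, b, d))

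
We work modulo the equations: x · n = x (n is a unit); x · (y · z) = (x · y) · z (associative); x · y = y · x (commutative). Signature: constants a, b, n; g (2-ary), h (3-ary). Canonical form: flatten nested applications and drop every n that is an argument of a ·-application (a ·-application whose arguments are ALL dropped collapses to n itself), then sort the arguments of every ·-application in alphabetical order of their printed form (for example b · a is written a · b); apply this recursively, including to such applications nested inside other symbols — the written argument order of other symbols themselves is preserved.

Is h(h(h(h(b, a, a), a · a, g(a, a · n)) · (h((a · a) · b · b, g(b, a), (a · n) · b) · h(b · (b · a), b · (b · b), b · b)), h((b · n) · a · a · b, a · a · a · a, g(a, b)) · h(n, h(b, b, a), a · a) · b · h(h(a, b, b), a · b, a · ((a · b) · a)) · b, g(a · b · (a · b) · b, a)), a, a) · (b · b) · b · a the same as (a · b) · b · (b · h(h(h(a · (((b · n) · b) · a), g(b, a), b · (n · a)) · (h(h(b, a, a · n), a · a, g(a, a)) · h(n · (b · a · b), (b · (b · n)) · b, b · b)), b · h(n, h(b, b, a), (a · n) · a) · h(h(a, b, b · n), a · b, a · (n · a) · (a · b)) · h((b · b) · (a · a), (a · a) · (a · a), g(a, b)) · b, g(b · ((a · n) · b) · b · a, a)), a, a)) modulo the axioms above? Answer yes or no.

Left:  h(h(h(h(b, a, a), a · a, g(a, a · n)) · (h((a · a) · b · b, g(b, a), (a · n) · b) · h(b · (b · a), b · (b · b), b · b)), h((b · n) · a · a · b, a · a · a · a, g(a, b)) · h(n, h(b, b, a), a · a) · b · h(h(a, b, b), a · b, a · ((a · b) · a)) · b, g(a · b · (a · b) · b, a)), a, a) · (b · b) · b · a
  Flatten:  h(h(h(h(b, a, a), a · a, g(a, a · n)) · (h((a · a) · b · b, g(b, a), (a · n) · b) · h(b · (b · a), b · (b · b), b · b)), h((b · n) · a · a · b, a · a · a · a, g(a, b)) · h(n, h(b, b, a), a · a) · b · h(h(a, b, b), a · b, a · ((a · b) · a)) · b, g(a · b · (a · b) · b, a)), a, a) · b · b · b · a
  Simplify inside:  h(h(h(h(b, a, a), a · a, g(a, a · n)) · (h((a · a) · b · b, g(b, a), (a · n) · b) · h(b · (b · a), b · (b · b), b · b)), h((b · n) · a · a · b, a · a · a · a, g(a, b)) · h(n, h(b, b, a), a · a) · b · h(h(a, b, b), a · b, a · ((a · b) · a)) · b, g(a · b · (a · b) · b, a)), a, a)  →  h(h(h(a · a · b · b, g(b, a), a · b) · h(a · b · b, b · b · b, b · b) · h(h(b, a, a), a · a, g(a, a)), b · b · h(a · a · b · b, a · a · a · a, g(a, b)) · h(h(a, b, b), a · b, a · a · a · b) · h(n, h(b, b, a), a · a), g(a · a · b · b · b, a)), a, a)
  Order the arguments:  a · b · b · b · h(h(h(a · a · b · b, g(b, a), a · b) · h(a · b · b, b · b · b, b · b) · h(h(b, a, a), a · a, g(a, a)), b · b · h(a · a · b · b, a · a · a · a, g(a, b)) · h(h(a, b, b), a · b, a · a · a · b) · h(n, h(b, b, a), a · a), g(a · a · b · b · b, a)), a, a)
Right:  (a · b) · b · (b · h(h(h(a · (((b · n) · b) · a), g(b, a), b · (n · a)) · (h(h(b, a, a · n), a · a, g(a, a)) · h(n · (b · a · b), (b · (b · n)) · b, b · b)), b · h(n, h(b, b, a), (a · n) · a) · h(h(a, b, b · n), a · b, a · (n · a) · (a · b)) · h((b · b) · (a · a), (a · a) · (a · a), g(a, b)) · b, g(b · ((a · n) · b) · b · a, a)), a, a))
  Flatten:  a · b · b · b · h(h(h(a · (((b · n) · b) · a), g(b, a), b · (n · a)) · (h(h(b, a, a · n), a · a, g(a, a)) · h(n · (b · a · b), (b · (b · n)) · b, b · b)), b · h(n, h(b, b, a), (a · n) · a) · h(h(a, b, b · n), a · b, a · (n · a) · (a · b)) · h((b · b) · (a · a), (a · a) · (a · a), g(a, b)) · b, g(b · ((a · n) · b) · b · a, a)), a, a)
  Canonicalize subterm:  h(h(h(a · (((b · n) · b) · a), g(b, a), b · (n · a)) · (h(h(b, a, a · n), a · a, g(a, a)) · h(n · (b · a · b), (b · (b · n)) · b, b · b)), b · h(n, h(b, b, a), (a · n) · a) · h(h(a, b, b · n), a · b, a · (n · a) · (a · b)) · h((b · b) · (a · a), (a · a) · (a · a), g(a, b)) · b, g(b · ((a · n) · b) · b · a, a)), a, a)  →  h(h(h(a · a · b · b, g(b, a), a · b) · h(a · b · b, b · b · b, b · b) · h(h(b, a, a), a · a, g(a, a)), b · b · h(a · a · b · b, a · a · a · a, g(a, b)) · h(h(a, b, b), a · b, a · a · a · b) · h(n, h(b, b, a), a · a), g(a · a · b · b · b, a)), a, a)
  Order the arguments:  a · b · b · b · h(h(h(a · a · b · b, g(b, a), a · b) · h(a · b · b, b · b · b, b · b) · h(h(b, a, a), a · a, g(a, a)), b · b · h(a · a · b · b, a · a · a · a, g(a, b)) · h(h(a, b, b), a · b, a · a · a · b) · h(n, h(b, b, a), a · a), g(a · a · b · b · b, a)), a, a)

Answer: yes — both canonical forms are a · b · b · b · h(h(h(a · a · b · b, g(b, a), a · b) · h(a · b · b, b · b · b, b · b) · h(h(b, a, a), a · a, g(a, a)), b · b · h(a · a · b · b, a · a · a · a, g(a, b)) · h(h(a, b, b), a · b, a · a · a · b) · h(n, h(b, b, a), a · a), g(a · a · b · b · b, a)), a, a)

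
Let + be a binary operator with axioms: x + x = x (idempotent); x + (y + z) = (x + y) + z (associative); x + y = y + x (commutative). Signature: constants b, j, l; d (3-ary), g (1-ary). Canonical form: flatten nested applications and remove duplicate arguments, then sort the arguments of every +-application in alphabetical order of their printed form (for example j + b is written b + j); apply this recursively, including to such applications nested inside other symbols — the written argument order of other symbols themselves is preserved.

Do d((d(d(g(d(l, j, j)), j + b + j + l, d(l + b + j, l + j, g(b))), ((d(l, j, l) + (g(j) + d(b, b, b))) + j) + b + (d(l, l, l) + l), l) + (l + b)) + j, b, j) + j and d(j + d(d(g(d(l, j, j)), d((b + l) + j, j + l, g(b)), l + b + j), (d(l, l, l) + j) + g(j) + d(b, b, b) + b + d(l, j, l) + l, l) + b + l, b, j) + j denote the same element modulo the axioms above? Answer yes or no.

Answer: no — d(b + d(d(g(d(l, j, j)), b + j + l, d(b + j + l, j + l, g(b))), b + d(b, b, b) + d(l, j, l) + d(l, l, l) + g(j) + j + l, l) + j + l, b, j) + j vs d(b + d(d(g(d(l, j, j)), d(b + j + l, j + l, g(b)), b + j + l), b + d(b, b, b) + d(l, j, l) + d(l, l, l) + g(j) + j + l, l) + j + l, b, j) + j

Derivation:
Left:  d((d(d(g(d(l, j, j)), j + b + j + l, d(l + b + j, l + j, g(b))), ((d(l, j, l) + (g(j) + d(b, b, b))) + j) + b + (d(l, l, l) + l), l) + (l + b)) + j, b, j) + j
  Inside:  d((d(d(g(d(l, j, j)), j + b + j + l, d(l + b + j, l + j, g(b))), ((d(l, j, l) + (g(j) + d(b, b, b))) + j) + b + (d(l, l, l) + l), l) + (l + b)) + j, b, j)  →  d(b + d(d(g(d(l, j, j)), b + j + l, d(b + j + l, j + l, g(b))), b + d(b, b, b) + d(l, j, l) + d(l, l, l) + g(j) + j + l, l) + j + l, b, j)
  Sort arguments:  d(b + d(d(g(d(l, j, j)), b + j + l, d(b + j + l, j + l, g(b))), b + d(b, b, b) + d(l, j, l) + d(l, l, l) + g(j) + j + l, l) + j + l, b, j) + j
Right:  d(j + d(d(g(d(l, j, j)), d((b + l) + j, j + l, g(b)), l + b + j), (d(l, l, l) + j) + g(j) + d(b, b, b) + b + d(l, j, l) + l, l) + b + l, b, j) + j
  Inside:  d(j + d(d(g(d(l, j, j)), d((b + l) + j, j + l, g(b)), l + b + j), (d(l, l, l) + j) + g(j) + d(b, b, b) + b + d(l, j, l) + l, l) + b + l, b, j)  →  d(b + d(d(g(d(l, j, j)), d(b + j + l, j + l, g(b)), b + j + l), b + d(b, b, b) + d(l, j, l) + d(l, l, l) + g(j) + j + l, l) + j + l, b, j)
  Sort arguments:  d(b + d(d(g(d(l, j, j)), d(b + j + l, j + l, g(b)), b + j + l), b + d(b, b, b) + d(l, j, l) + d(l, l, l) + g(j) + j + l, l) + j + l, b, j) + j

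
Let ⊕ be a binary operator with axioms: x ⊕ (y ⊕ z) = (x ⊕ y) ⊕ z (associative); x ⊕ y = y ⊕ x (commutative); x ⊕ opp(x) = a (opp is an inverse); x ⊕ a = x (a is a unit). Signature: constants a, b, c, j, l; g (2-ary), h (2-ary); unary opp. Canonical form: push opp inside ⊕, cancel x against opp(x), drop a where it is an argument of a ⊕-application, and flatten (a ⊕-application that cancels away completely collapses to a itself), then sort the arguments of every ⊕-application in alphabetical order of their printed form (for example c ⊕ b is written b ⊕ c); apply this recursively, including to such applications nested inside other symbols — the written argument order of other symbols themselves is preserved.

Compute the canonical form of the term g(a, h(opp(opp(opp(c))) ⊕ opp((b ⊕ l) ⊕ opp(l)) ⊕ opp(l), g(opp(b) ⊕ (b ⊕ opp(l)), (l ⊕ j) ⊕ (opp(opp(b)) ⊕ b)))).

Descend into:  opp(opp(opp(c))) ⊕ opp((b ⊕ l) ⊕ opp(l)) ⊕ opp(l)
Push opp inside:  distribute opp over ⊕ and collapse double opp
Collect terms:  opp(c) ⊕ opp(b) ⊕ opp(l)
Sort arguments:  opp(b) ⊕ opp(c) ⊕ opp(l)
Reassemble:  g(a, h(opp(b) ⊕ opp(c) ⊕ opp(l), g(opp(l), b ⊕ b ⊕ j ⊕ l)))

Answer: g(a, h(opp(b) ⊕ opp(c) ⊕ opp(l), g(opp(l), b ⊕ b ⊕ j ⊕ l)))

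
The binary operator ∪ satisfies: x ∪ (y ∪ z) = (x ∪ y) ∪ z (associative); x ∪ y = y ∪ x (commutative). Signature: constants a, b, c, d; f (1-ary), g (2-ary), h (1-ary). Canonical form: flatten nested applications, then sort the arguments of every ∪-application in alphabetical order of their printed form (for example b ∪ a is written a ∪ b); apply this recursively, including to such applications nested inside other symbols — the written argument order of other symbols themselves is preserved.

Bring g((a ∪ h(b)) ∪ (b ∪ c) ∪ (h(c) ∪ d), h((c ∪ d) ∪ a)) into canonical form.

Work inside:  (a ∪ h(b)) ∪ (b ∪ c) ∪ (h(c) ∪ d)
Merge nested applications:  a ∪ h(b) ∪ b ∪ c ∪ h(c) ∪ d
Sort:  a ∪ b ∪ c ∪ d ∪ h(b) ∪ h(c)
Reassemble:  g(a ∪ b ∪ c ∪ d ∪ h(b) ∪ h(c), h(a ∪ c ∪ d))

Answer: g(a ∪ b ∪ c ∪ d ∪ h(b) ∪ h(c), h(a ∪ c ∪ d))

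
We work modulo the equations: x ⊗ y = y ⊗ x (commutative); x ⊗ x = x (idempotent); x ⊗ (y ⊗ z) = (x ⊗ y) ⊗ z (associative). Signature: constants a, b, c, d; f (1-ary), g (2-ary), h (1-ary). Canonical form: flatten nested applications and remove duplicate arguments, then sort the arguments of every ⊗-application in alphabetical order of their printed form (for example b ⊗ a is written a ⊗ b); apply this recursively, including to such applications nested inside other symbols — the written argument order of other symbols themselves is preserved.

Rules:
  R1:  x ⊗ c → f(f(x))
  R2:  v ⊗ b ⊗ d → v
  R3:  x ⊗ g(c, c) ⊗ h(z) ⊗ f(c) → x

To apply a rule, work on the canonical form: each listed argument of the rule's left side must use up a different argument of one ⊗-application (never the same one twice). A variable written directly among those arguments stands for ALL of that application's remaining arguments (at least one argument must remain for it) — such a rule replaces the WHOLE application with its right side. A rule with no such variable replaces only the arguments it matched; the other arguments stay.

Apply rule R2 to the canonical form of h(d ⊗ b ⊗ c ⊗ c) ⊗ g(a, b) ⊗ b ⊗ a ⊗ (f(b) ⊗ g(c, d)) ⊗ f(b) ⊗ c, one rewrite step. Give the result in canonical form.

Answer: a ⊗ b ⊗ c ⊗ f(b) ⊗ g(a, b) ⊗ g(c, d) ⊗ h(c)

Derivation:
Canonical form:  a ⊗ b ⊗ c ⊗ f(b) ⊗ g(a, b) ⊗ g(c, d) ⊗ h(b ⊗ c ⊗ d)
R2 matches:  uses b, d;  v := c
The variable takes the whole remainder — replace the entire application.
Result:  a ⊗ b ⊗ c ⊗ f(b) ⊗ g(a, b) ⊗ g(c, d) ⊗ h(c)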